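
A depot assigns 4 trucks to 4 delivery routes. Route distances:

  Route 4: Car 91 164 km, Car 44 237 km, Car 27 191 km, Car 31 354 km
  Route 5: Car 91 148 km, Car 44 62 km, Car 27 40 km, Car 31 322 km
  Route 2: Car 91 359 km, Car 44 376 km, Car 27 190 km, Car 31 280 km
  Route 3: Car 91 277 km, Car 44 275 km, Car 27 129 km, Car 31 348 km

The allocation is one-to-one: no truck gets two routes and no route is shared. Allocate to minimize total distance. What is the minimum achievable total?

Optimal: Car 91→Route 4 (164 km), Car 44→Route 5 (62 km), Car 27→Route 3 (129 km), Car 31→Route 2 (280 km) — total 164+62+129+280 = 635 km.
Min-entry greedy (repeatedly take the single cheapest remaining cell) gives 759 km, worse by 124.

Min total: 635 km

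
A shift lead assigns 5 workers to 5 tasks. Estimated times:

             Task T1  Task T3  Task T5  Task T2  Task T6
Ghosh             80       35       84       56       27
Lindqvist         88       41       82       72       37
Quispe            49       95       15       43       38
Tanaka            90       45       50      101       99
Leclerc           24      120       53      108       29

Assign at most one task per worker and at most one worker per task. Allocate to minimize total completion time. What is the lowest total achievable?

Optimal: Ghosh→Task T2 (56 min), Lindqvist→Task T6 (37 min), Quispe→Task T5 (15 min), Tanaka→Task T3 (45 min), Leclerc→Task T1 (24 min) — total 56+37+15+45+24 = 177 min.
Column-greedy (each task in turn goes to its cheapest remaining worker) gives 245 min, worse by 68.
Swapping Tanaka↔Ghosh (Tanaka→Task T2 101 min, Ghosh→Task T3 35 min) adds 35.
No other one-to-one assignment undercuts 177 min.

Minimum total: 177 min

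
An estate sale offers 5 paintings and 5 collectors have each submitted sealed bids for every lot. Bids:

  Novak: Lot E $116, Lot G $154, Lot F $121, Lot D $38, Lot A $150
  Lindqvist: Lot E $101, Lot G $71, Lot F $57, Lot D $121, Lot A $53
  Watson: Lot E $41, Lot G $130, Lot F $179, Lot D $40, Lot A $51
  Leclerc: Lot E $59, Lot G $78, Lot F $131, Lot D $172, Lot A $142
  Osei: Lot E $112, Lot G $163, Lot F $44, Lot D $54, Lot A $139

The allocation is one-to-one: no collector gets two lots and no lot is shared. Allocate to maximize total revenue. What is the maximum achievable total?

Optimal: Novak→Lot A ($150), Lindqvist→Lot E ($101), Watson→Lot F ($179), Leclerc→Lot D ($172), Osei→Lot G ($163) — total 150+101+179+172+163 = $765.
Next-best assignment: Novak→Lot G, Lindqvist→Lot E, Watson→Lot F, Leclerc→Lot D, Osei→Lot A = $745.
No other one-to-one assignment exceeds $765.

Max total: $765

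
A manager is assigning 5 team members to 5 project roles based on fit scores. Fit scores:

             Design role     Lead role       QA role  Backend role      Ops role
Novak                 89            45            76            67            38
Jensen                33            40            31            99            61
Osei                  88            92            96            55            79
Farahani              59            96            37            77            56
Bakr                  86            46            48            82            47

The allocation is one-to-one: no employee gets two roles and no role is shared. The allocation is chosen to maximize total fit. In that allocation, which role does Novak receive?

Novak receives QA role.

This is the linear assignment problem.
Optimal: Novak→QA role (76 pts), Jensen→Backend role (99 pts), Osei→Ops role (79 pts), Farahani→Lead role (96 pts), Bakr→Design role (86 pts) — total 76+99+79+96+86 = 436 pts.
Next-best assignment: Novak→Design role, Jensen→Backend role, Osei→QA role, Farahani→Lead role, Bakr→Ops role = 427 pts.
No other one-to-one assignment exceeds 436 pts.
Novak's own top role is Design role (89 pts), but forcing Novak→Design role and reassigning the rest optimally gives only 427 pts — worse by 9.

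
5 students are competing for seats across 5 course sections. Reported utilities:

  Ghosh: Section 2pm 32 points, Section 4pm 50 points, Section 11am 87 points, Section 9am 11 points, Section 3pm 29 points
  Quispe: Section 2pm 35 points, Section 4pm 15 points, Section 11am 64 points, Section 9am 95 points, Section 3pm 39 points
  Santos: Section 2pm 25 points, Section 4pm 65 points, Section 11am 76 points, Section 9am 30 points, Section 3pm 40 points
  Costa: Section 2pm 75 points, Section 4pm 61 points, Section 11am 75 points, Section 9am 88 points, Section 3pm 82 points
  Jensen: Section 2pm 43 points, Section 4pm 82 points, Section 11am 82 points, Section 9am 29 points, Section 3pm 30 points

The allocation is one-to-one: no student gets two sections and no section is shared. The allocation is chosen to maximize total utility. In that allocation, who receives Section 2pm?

Optimal: Ghosh→Section 11am (87 points), Quispe→Section 9am (95 points), Santos→Section 3pm (40 points), Costa→Section 2pm (75 points), Jensen→Section 4pm (82 points) — total 87+95+40+75+82 = 379 points.
Row-greedy (each student in turn takes its best remaining section) gives 372 points, worse by 7.
Next-best assignment: Ghosh→Section 11am, Quispe→Section 9am, Santos→Section 4pm, Costa→Section 3pm, Jensen→Section 2pm = 372 points.
Every other assignment is strictly worse.
Costa's own top section is Section 9am (88 points), but forcing Costa→Section 9am and reassigning the rest optimally gives only 332 points — worse by 47.

Costa receives Section 2pm.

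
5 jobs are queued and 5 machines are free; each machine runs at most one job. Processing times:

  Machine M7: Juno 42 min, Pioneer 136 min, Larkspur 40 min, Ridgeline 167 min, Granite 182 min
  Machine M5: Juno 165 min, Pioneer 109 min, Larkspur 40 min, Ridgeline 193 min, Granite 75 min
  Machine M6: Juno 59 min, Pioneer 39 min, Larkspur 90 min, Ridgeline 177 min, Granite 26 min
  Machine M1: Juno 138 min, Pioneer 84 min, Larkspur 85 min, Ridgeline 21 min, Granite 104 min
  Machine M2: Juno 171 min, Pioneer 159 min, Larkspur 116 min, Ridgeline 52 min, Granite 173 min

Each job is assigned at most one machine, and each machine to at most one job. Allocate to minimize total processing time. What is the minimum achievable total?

Min total: 244 min

Optimal: Juno→Machine M7 (42 min), Pioneer→Machine M1 (84 min), Larkspur→Machine M5 (40 min), Ridgeline→Machine M2 (52 min), Granite→Machine M6 (26 min) — total 42+84+40+52+26 = 244 min.
Column-greedy (each machine in turn goes to its cheapest remaining job) gives 346 min, worse by 102.
Next-best assignment: Juno→Machine M7, Pioneer→Machine M6, Larkspur→Machine M5, Ridgeline→Machine M2, Granite→Machine M1 = 277 min.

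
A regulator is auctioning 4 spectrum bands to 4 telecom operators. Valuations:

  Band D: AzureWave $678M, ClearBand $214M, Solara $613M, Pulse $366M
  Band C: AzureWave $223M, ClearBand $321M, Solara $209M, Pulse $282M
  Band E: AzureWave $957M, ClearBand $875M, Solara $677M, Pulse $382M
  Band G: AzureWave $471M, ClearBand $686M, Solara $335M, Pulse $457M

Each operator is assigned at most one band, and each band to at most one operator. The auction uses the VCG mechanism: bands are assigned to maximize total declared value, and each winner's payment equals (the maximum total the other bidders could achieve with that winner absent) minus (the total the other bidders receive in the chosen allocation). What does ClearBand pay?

Efficient allocation: AzureWave→Band E ($957M), ClearBand→Band G ($686M), Solara→Band D ($613M), Pulse→Band C ($282M); total welfare W = $2538M.
ClearBand receives Band G at value $686M, so the others get W − 686 = $1852M.
Without ClearBand: best allocation of the remaining 3 bidders over all 4 bands is AzureWave→Band E ($957M), Solara→Band D ($613M), Pulse→Band G ($457M), total $2027M.
VCG payment = (others' best without ClearBand) − (others' welfare with ClearBand) = 2027 − 1852 = $175M.

ClearBand pays $175M.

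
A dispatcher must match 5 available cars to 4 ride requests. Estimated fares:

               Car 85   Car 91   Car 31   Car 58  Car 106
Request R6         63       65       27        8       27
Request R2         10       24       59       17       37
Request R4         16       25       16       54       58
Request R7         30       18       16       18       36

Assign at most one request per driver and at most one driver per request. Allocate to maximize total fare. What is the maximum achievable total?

Max total: $214

Optimal: Car 91→Request R6 ($65), Car 31→Request R2 ($59), Car 58→Request R4 ($54), Car 106→Request R7 ($36) — total 65+59+54+36 = $214.
Max-entry greedy (repeatedly take the single best remaining cell) gives $212, worse by 2.
Checked against all permutations: $214 is optimal.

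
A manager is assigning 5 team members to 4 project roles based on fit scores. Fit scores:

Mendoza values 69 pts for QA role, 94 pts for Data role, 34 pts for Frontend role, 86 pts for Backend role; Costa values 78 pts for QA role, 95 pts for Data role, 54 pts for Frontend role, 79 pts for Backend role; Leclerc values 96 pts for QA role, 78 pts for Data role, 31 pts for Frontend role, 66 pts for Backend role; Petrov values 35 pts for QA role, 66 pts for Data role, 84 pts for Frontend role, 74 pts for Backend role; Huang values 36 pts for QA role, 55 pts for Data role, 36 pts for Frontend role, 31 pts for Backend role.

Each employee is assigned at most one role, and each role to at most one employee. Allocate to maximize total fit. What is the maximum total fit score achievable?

This is a one-to-one assignment (maximum-weight bipartite matching).
Optimal: Leclerc→QA role (96 pts), Costa→Data role (95 pts), Petrov→Frontend role (84 pts), Mendoza→Backend role (86 pts) — total 96+95+84+86 = 361 pts.
Row-greedy (each employee in turn takes its best remaining role) gives 353 pts, worse by 8.
Swapping Leclerc↔Costa (Leclerc→Data role 78 pts, Costa→QA role 78 pts) loses 35.

Maximum total: 361 pts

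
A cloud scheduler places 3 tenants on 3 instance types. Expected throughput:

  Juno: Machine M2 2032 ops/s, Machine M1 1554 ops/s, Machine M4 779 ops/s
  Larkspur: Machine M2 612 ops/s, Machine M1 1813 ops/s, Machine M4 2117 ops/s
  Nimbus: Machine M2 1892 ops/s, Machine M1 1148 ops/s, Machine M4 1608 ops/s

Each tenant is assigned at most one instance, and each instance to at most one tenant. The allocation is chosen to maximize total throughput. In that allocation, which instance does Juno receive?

Juno receives Machine M1.

Optimal: Juno→Machine M1 (1554 ops/s), Larkspur→Machine M4 (2117 ops/s), Nimbus→Machine M2 (1892 ops/s) — total 1554+2117+1892 = 5563 ops/s.
Row-greedy (each tenant in turn takes its best remaining instance) gives 5297 ops/s, worse by 266.
Juno's own top instance is Machine M2 (2032 ops/s), but forcing Juno→Machine M2 and reassigning the rest optimally gives only 5453 ops/s — worse by 110.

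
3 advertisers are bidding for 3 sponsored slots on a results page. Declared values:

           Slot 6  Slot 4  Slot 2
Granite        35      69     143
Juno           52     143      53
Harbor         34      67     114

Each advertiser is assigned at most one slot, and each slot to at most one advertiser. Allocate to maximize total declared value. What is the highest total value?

Optimal: Granite→Slot 2 ($143), Juno→Slot 4 ($143), Harbor→Slot 6 ($34) — total 143+143+34 = $320.
Column-greedy (each slot in turn goes to its best remaining advertiser) gives $235, worse by 85.
No other one-to-one assignment exceeds $320.

Maximum total: $320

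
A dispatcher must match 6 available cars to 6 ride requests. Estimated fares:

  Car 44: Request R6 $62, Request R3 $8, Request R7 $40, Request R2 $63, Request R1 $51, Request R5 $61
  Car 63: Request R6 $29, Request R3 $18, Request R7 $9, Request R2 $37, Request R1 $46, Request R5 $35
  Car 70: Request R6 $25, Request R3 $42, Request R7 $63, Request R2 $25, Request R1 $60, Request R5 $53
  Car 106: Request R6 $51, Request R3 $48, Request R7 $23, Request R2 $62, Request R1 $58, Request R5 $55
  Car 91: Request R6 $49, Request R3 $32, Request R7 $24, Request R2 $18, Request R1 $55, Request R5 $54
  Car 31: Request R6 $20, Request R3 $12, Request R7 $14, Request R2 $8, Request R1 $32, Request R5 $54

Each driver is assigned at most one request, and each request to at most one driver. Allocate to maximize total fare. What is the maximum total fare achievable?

Max total: $323

Optimal: Car 44→Request R2 ($63), Car 63→Request R1 ($46), Car 70→Request R7 ($63), Car 106→Request R3 ($48), Car 91→Request R6 ($49), Car 31→Request R5 ($54) — total 63+46+63+48+49+54 = $323.
Row-greedy (each driver in turn takes its best remaining request) gives $288, worse by 35.
Every other assignment is strictly worse.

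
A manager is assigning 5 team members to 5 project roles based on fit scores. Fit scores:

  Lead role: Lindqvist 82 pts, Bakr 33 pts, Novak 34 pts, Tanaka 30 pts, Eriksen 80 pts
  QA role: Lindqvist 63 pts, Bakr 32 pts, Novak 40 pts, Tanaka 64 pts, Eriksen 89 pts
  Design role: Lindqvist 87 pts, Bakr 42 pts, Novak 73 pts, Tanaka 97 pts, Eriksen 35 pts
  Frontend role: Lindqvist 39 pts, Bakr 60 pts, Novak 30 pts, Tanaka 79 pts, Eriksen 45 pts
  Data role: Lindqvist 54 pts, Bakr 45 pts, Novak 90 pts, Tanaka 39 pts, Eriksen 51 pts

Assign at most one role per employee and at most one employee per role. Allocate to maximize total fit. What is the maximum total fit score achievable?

Maximum total: 418 pts

Optimal: Lindqvist→Lead role (82 pts), Bakr→Frontend role (60 pts), Novak→Data role (90 pts), Tanaka→Design role (97 pts), Eriksen→QA role (89 pts) — total 82+60+90+97+89 = 418 pts.
Row-greedy (each employee in turn takes its best remaining role) gives 381 pts, worse by 37.
Next-best assignment: Lindqvist→QA role, Bakr→Frontend role, Novak→Data role, Tanaka→Design role, Eriksen→Lead role = 390 pts.
Swapping Lindqvist↔Novak (Lindqvist→Data role 54 pts, Novak→Lead role 34 pts) loses 84.
Checked against all permutations: 418 pts is optimal.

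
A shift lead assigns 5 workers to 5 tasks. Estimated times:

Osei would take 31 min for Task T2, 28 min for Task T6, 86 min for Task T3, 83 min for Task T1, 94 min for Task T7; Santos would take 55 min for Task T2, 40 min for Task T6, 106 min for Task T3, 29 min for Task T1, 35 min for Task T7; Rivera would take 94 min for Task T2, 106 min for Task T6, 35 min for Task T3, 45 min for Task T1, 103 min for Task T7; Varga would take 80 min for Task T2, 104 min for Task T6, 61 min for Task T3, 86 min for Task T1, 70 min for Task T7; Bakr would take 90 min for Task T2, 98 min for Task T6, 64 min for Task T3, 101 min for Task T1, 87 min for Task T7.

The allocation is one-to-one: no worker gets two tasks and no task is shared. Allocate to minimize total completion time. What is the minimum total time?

Min total: 250 min

This is a one-to-one assignment (minimum-cost bipartite matching).
Optimal: Osei→Task T2 (31 min), Santos→Task T6 (40 min), Rivera→Task T1 (45 min), Varga→Task T7 (70 min), Bakr→Task T3 (64 min) — total 31+40+45+70+64 = 250 min.
Row-greedy (each worker in turn takes its cheapest remaining task) gives 252 min, worse by 2.
Next-best assignment: Osei→Task T6, Santos→Task T1, Rivera→Task T3, Varga→Task T7, Bakr→Task T2 = 252 min.
No other one-to-one assignment undercuts 250 min.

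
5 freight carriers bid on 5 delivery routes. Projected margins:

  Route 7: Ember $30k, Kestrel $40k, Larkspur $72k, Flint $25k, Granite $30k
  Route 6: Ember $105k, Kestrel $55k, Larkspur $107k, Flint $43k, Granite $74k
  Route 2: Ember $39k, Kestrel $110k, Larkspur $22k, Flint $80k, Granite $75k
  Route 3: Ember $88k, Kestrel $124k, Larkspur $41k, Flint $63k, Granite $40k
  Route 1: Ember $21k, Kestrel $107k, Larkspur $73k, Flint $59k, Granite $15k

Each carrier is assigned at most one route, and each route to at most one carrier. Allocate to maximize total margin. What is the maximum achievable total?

Maximum total: $435k

Optimal: Ember→Route 6 ($105k), Kestrel→Route 3 ($124k), Larkspur→Route 7 ($72k), Flint→Route 1 ($59k), Granite→Route 2 ($75k) — total 105+124+72+59+75 = $435k.
Max-entry greedy (repeatedly take the single best remaining cell) gives $356k, worse by 79.
Every other assignment is strictly worse.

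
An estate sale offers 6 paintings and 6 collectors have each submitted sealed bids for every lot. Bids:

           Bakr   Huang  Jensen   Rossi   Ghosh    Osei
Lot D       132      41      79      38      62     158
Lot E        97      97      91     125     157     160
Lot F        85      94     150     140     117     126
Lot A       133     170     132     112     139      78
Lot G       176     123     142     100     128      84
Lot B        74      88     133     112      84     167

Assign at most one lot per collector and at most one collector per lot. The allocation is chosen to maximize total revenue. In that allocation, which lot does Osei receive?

This is a one-to-one assignment (maximum-weight bipartite matching).
Optimal: Bakr→Lot G ($176), Huang→Lot A ($170), Jensen→Lot B ($133), Rossi→Lot F ($140), Ghosh→Lot E ($157), Osei→Lot D ($158) — total 176+170+133+140+157+158 = $934.
Row-greedy (each collector in turn takes its best remaining lot) gives $863, worse by 71.
Swapping Bakr↔Ghosh (Bakr→Lot E $97, Ghosh→Lot G $128) loses 108.
Osei's own top lot is Lot B ($167), but forcing Osei→Lot B and reassigning the rest optimally gives only $908 — worse by 26.

Osei receives Lot D.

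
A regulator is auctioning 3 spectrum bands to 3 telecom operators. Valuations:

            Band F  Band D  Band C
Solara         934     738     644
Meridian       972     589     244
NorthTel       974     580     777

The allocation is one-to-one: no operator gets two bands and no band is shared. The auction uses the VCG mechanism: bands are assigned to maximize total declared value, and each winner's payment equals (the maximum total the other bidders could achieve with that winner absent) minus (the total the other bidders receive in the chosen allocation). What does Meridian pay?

Efficient allocation: Solara→Band D ($738M), Meridian→Band F ($972M), NorthTel→Band C ($777M); total welfare W = $2487M.
Meridian receives Band F at value $972M, so the others get W − 972 = $1515M.
Without Meridian: best allocation of the remaining 2 bidders over all 3 bands is Solara→Band D ($738M), NorthTel→Band F ($974M), total $1712M.
VCG payment = (others' best without Meridian) − (others' welfare with Meridian) = 1712 − 1515 = $197M.

Meridian pays $197M.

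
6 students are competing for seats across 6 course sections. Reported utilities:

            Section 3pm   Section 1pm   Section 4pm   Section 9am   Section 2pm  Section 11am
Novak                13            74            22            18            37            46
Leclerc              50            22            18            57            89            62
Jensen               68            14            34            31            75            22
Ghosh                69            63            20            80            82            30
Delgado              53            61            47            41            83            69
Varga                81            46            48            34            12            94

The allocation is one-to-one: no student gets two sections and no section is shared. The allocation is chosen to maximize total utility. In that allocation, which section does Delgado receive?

Delgado receives Section 4pm.

Optimal: Novak→Section 1pm (74 points), Leclerc→Section 2pm (89 points), Jensen→Section 3pm (68 points), Ghosh→Section 9am (80 points), Delgado→Section 4pm (47 points), Varga→Section 11am (94 points) — total 74+89+68+80+47+94 = 452 points.
Row-greedy (each student in turn takes its best remaining section) gives 428 points, worse by 24.
Next-best assignment: Novak→Section 1pm, Leclerc→Section 2pm, Jensen→Section 3pm, Ghosh→Section 9am, Delgado→Section 11am, Varga→Section 4pm = 428 points.
Swapping Delgado↔Ghosh (Delgado→Section 9am 41 points, Ghosh→Section 4pm 20 points) loses 66.
Delgado's own top section is Section 2pm (83 points), but forcing Delgado→Section 2pm and reassigning the rest optimally gives only 417 points — worse by 35.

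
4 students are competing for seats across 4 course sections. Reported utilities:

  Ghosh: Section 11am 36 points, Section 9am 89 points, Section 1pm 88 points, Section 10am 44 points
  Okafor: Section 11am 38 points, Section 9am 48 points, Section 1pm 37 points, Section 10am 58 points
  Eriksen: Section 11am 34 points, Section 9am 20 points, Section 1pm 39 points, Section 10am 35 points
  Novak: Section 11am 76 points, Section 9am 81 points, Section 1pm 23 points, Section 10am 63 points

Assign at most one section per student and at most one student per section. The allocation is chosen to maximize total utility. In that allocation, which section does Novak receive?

Novak receives Section 11am.

This is the linear assignment problem.
Optimal: Ghosh→Section 9am (89 points), Okafor→Section 10am (58 points), Eriksen→Section 1pm (39 points), Novak→Section 11am (76 points) — total 89+58+39+76 = 262 points.
Novak's own top section is Section 9am (81 points), but forcing Novak→Section 9am and reassigning the rest optimally gives only 261 points — worse by 1.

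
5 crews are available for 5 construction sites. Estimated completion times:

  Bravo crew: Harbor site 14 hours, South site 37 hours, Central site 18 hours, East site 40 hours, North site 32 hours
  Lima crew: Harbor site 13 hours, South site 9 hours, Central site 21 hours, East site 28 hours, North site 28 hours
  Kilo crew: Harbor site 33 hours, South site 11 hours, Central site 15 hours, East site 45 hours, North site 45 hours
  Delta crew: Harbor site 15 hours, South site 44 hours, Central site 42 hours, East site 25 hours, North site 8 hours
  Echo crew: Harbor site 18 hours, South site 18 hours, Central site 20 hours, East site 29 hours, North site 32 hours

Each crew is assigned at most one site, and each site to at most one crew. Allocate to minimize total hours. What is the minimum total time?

This is the linear assignment problem.
Optimal: Bravo crew→Harbor site (14 hours), Lima crew→South site (9 hours), Kilo crew→Central site (15 hours), Delta crew→North site (8 hours), Echo crew→East site (29 hours) — total 14+9+15+8+29 = 75 hours.
Column-greedy (each site in turn goes to its cheapest remaining crew) gives 99 hours, worse by 24.
Next-best assignment: Bravo crew→Central site, Lima crew→Harbor site, Kilo crew→South site, Delta crew→North site, Echo crew→East site = 79 hours.
Swapping Echo crew↔Delta crew (Echo crew→North site 32 hours, Delta crew→East site 25 hours) adds 20.
No other one-to-one assignment undercuts 75 hours.

Minimum total: 75 hours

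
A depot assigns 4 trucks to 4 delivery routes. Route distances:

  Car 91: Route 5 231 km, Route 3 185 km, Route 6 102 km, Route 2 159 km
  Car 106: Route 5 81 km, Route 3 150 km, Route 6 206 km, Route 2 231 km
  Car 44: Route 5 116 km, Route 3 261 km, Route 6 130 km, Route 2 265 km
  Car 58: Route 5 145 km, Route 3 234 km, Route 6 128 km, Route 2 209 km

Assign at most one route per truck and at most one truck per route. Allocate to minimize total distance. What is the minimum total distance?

Minimum total: 553 km

This is a one-to-one assignment (minimum-cost bipartite matching).
Optimal: Car 91→Route 2 (159 km), Car 106→Route 3 (150 km), Car 44→Route 5 (116 km), Car 58→Route 6 (128 km) — total 159+150+116+128 = 553 km.
Min-entry greedy (repeatedly take the single cheapest remaining cell) gives 653 km, worse by 100.
Next-best assignment: Car 91→Route 6, Car 106→Route 3, Car 44→Route 5, Car 58→Route 2 = 577 km.
Swapping Car 91↔Car 44 (Car 91→Route 5 231 km, Car 44→Route 2 265 km) adds 221.
No other one-to-one assignment undercuts 553 km.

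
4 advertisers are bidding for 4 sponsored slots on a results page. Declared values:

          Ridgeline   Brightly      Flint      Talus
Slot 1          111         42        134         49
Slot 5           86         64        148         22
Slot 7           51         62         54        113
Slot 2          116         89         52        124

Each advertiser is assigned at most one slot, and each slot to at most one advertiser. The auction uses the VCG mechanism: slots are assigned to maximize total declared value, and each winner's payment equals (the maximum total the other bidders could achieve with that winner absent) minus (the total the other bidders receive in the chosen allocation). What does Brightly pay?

Brightly pays $11.

Efficient allocation: Ridgeline→Slot 1 ($111), Brightly→Slot 2 ($89), Flint→Slot 5 ($148), Talus→Slot 7 ($113); total welfare W = $461.
Brightly receives Slot 2 at value $89, so the others get W − 89 = $372.
Without Brightly: best allocation of the remaining 3 bidders over all 4 slots is Ridgeline→Slot 1 ($111), Flint→Slot 5 ($148), Talus→Slot 2 ($124), total $383.
VCG payment = (others' best without Brightly) − (others' welfare with Brightly) = 383 − 372 = $11.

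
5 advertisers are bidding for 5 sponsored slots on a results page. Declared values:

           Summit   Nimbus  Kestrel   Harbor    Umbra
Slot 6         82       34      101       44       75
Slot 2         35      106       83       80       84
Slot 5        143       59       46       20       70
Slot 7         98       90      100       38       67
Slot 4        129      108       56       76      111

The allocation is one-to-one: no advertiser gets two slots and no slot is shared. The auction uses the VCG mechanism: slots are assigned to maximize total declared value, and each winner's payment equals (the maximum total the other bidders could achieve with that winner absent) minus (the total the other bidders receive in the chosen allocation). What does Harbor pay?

Harbor pays $16.

Efficient allocation: Summit→Slot 5 ($143), Nimbus→Slot 7 ($90), Kestrel→Slot 6 ($101), Harbor→Slot 2 ($80), Umbra→Slot 4 ($111); total welfare W = $525.
Harbor receives Slot 2 at value $80, so the others get W − 80 = $445.
Without Harbor: best allocation of the remaining 4 bidders over all 5 slots is Summit→Slot 5 ($143), Nimbus→Slot 2 ($106), Kestrel→Slot 6 ($101), Umbra→Slot 4 ($111), total $461.
VCG payment = (others' best without Harbor) − (others' welfare with Harbor) = 461 − 445 = $16.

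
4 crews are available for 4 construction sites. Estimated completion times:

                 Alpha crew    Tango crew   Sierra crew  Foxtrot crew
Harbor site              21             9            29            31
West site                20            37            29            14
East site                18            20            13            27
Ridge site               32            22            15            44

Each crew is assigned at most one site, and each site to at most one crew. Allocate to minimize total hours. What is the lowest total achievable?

Minimum total: 56 hours

Treat this as an assignment problem: match each crew to one site.
Optimal: Alpha crew→East site (18 hours), Tango crew→Harbor site (9 hours), Sierra crew→Ridge site (15 hours), Foxtrot crew→West site (14 hours) — total 18+9+15+14 = 56 hours.
Min-entry greedy (repeatedly take the single cheapest remaining cell) gives 68 hours, worse by 12.
Next-best assignment: Alpha crew→Ridge site, Tango crew→Harbor site, Sierra crew→East site, Foxtrot crew→West site = 68 hours.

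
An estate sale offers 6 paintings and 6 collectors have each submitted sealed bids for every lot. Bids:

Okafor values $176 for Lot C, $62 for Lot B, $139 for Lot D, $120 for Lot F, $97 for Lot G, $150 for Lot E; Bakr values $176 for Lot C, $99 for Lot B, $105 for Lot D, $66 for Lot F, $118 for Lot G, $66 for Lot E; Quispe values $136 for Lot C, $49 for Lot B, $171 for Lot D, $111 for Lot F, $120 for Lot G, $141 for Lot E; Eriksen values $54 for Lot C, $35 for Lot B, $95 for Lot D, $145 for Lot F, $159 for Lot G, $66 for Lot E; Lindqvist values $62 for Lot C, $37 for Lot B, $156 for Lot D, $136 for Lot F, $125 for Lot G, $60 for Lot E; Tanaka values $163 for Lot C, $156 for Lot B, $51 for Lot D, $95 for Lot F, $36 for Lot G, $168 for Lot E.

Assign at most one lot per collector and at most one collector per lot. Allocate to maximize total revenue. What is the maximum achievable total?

Max total: $948

Optimal: Okafor→Lot E ($150), Bakr→Lot C ($176), Quispe→Lot D ($171), Eriksen→Lot G ($159), Lindqvist→Lot F ($136), Tanaka→Lot B ($156) — total 150+176+171+159+136+156 = $948.
Max-entry greedy (repeatedly take the single best remaining cell) gives $909, worse by 39.
Next-best assignment: Okafor→Lot E, Bakr→Lot C, Quispe→Lot D, Eriksen→Lot F, Lindqvist→Lot G, Tanaka→Lot B = $923.
Every other assignment is strictly worse.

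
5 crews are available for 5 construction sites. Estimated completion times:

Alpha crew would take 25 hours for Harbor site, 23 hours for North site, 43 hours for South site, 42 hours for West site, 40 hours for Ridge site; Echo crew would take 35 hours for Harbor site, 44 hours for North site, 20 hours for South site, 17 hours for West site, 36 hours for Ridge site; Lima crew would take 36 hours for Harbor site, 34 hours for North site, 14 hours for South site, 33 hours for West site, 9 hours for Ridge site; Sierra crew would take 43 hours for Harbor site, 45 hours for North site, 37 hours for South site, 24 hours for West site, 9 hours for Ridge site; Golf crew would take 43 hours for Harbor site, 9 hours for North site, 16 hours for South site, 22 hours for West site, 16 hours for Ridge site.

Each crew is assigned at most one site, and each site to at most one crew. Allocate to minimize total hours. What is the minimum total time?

Minimum total: 74 hours

Optimal: Alpha crew→Harbor site (25 hours), Echo crew→West site (17 hours), Lima crew→South site (14 hours), Sierra crew→Ridge site (9 hours), Golf crew→North site (9 hours) — total 25+17+14+9+9 = 74 hours.
Min-entry greedy (repeatedly take the single cheapest remaining cell) gives 97 hours, worse by 23.
Next-best assignment: Alpha crew→Harbor site, Echo crew→South site, Lima crew→Ridge site, Sierra crew→West site, Golf crew→North site = 87 hours.
Swapping Alpha crew↔Lima crew (Alpha crew→South site 43 hours, Lima crew→Harbor site 36 hours) adds 40.
Every other assignment is strictly worse.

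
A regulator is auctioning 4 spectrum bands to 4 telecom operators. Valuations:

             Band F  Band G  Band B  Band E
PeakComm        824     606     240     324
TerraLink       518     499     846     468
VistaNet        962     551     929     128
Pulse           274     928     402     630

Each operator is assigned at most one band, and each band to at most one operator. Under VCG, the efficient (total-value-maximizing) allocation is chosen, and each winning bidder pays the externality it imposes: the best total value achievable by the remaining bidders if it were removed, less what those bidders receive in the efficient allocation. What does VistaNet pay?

VistaNet pays $378M.

Efficient allocation: PeakComm→Band F ($824M), TerraLink→Band E ($468M), VistaNet→Band B ($929M), Pulse→Band G ($928M); total welfare W = $3149M.
VistaNet receives Band B at value $929M, so the others get W − 929 = $2220M.
Without VistaNet: best allocation of the remaining 3 bidders over all 4 bands is PeakComm→Band F ($824M), TerraLink→Band B ($846M), Pulse→Band G ($928M), total $2598M.
VCG payment = (others' best without VistaNet) − (others' welfare with VistaNet) = 2598 − 2220 = $378M.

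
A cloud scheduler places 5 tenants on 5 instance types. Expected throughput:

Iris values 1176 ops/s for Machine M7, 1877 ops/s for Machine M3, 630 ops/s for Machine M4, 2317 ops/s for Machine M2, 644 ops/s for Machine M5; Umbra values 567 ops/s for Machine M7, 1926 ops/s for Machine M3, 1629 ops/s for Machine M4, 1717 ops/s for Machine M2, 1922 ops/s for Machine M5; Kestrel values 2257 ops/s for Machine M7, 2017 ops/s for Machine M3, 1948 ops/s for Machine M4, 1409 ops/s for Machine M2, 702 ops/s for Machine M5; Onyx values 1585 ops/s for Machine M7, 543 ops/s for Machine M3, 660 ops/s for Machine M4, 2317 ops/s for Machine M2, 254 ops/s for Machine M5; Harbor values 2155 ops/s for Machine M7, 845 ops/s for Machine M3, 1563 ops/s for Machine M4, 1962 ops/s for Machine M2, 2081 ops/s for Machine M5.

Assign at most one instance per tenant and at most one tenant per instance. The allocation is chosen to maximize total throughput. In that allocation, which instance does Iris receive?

This is the linear assignment problem.
Optimal: Iris→Machine M3 (1877 ops/s), Umbra→Machine M5 (1922 ops/s), Kestrel→Machine M4 (1948 ops/s), Onyx→Machine M2 (2317 ops/s), Harbor→Machine M7 (2155 ops/s) — total 1877+1922+1948+2317+2155 = 10219 ops/s.
Column-greedy (each instance in turn goes to its best remaining tenant) gives 8317 ops/s, worse by 1902.
Swapping Kestrel↔Harbor (Kestrel→Machine M7 2257 ops/s, Harbor→Machine M4 1563 ops/s) loses 283.
Iris's own top instance is Machine M2 (2317 ops/s), but forcing Iris→Machine M2 and reassigning the rest optimally gives only 9857 ops/s — worse by 362.

Iris receives Machine M3.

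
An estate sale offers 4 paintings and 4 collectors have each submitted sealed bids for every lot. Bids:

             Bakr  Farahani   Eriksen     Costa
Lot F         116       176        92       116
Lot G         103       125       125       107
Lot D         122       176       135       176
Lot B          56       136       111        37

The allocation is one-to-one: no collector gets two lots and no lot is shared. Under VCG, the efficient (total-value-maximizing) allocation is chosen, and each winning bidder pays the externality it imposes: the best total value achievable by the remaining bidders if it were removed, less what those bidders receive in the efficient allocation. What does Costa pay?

Costa pays $33.

Efficient allocation: Bakr→Lot G ($103), Farahani→Lot F ($176), Eriksen→Lot B ($111), Costa→Lot D ($176); total welfare W = $566.
Costa receives Lot D at value $176, so the others get W − 176 = $390.
Without Costa: best allocation of the remaining 3 bidders over all 4 lots is Bakr→Lot D ($122), Farahani→Lot F ($176), Eriksen→Lot G ($125), total $423.
VCG payment = (others' best without Costa) − (others' welfare with Costa) = 423 − 390 = $33.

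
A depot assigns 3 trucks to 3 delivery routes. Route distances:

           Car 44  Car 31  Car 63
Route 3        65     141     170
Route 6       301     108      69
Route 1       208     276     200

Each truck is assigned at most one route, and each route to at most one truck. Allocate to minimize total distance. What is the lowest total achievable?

Optimal: Car 44→Route 3 (65 km), Car 31→Route 6 (108 km), Car 63→Route 1 (200 km) — total 65+108+200 = 373 km.
Min-entry greedy (repeatedly take the single cheapest remaining cell) gives 410 km, worse by 37.
Next-best assignment: Car 44→Route 3, Car 31→Route 1, Car 63→Route 6 = 410 km.
Checked against all permutations: 373 km is optimal.

Min total: 373 km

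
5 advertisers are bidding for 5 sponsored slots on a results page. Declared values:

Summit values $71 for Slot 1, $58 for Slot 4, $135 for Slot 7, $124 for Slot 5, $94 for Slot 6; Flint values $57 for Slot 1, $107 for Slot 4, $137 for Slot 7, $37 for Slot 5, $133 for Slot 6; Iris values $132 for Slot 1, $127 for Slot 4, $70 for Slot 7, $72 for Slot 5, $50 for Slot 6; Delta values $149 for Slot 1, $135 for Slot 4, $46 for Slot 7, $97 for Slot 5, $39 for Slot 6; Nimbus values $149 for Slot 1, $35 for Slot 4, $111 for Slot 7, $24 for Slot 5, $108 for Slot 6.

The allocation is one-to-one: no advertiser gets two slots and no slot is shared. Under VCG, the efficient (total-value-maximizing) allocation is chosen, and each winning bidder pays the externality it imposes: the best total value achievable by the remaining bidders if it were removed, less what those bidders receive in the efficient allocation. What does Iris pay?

Efficient allocation: Summit→Slot 5 ($124), Flint→Slot 7 ($137), Iris→Slot 4 ($127), Delta→Slot 1 ($149), Nimbus→Slot 6 ($108); total welfare W = $645.
Iris receives Slot 4 at value $127, so the others get W − 127 = $518.
Without Iris: best allocation of the remaining 4 bidders over all 5 slots is Summit→Slot 7 ($135), Flint→Slot 6 ($133), Delta→Slot 4 ($135), Nimbus→Slot 1 ($149), total $552.
VCG payment = (others' best without Iris) − (others' welfare with Iris) = 552 − 518 = $34.

Iris pays $34.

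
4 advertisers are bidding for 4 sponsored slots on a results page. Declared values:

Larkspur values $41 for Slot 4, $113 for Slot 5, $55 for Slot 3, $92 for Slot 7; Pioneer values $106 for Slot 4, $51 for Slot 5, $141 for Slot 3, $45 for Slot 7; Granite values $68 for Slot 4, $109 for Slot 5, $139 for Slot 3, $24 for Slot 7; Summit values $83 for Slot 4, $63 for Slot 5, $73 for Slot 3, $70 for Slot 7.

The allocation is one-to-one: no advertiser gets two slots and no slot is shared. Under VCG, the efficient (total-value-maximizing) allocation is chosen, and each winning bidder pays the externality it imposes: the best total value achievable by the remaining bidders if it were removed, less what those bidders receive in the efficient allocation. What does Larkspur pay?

Larkspur pays $18.

Efficient allocation: Larkspur→Slot 5 ($113), Pioneer→Slot 4 ($106), Granite→Slot 3 ($139), Summit→Slot 7 ($70); total welfare W = $428.
Larkspur receives Slot 5 at value $113, so the others get W − 113 = $315.
Without Larkspur: best allocation of the remaining 3 bidders over all 4 slots is Pioneer→Slot 3 ($141), Granite→Slot 5 ($109), Summit→Slot 4 ($83), total $333.
VCG payment = (others' best without Larkspur) − (others' welfare with Larkspur) = 333 − 315 = $18.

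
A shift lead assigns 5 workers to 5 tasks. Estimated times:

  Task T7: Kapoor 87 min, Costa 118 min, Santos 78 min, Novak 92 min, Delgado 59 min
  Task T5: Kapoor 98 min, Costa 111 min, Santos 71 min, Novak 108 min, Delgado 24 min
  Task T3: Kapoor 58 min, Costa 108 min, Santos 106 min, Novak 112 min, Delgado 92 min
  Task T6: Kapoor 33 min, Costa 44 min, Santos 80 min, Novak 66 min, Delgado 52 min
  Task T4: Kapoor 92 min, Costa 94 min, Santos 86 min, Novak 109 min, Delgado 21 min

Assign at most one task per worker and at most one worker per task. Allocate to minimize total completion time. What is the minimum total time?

Minimum total: 286 min

Optimal: Kapoor→Task T3 (58 min), Costa→Task T6 (44 min), Santos→Task T5 (71 min), Novak→Task T7 (92 min), Delgado→Task T4 (21 min) — total 58+44+71+92+21 = 286 min.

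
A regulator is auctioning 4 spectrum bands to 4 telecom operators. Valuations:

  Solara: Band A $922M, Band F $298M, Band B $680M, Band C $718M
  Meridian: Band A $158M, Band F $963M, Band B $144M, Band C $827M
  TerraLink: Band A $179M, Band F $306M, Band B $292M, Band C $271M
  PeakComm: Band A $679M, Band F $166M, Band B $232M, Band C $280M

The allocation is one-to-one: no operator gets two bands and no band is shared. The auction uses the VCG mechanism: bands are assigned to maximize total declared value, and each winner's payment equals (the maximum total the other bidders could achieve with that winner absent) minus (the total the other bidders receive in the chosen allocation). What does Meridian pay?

Meridian pays $14M.

Efficient allocation: Solara→Band C ($718M), Meridian→Band F ($963M), TerraLink→Band B ($292M), PeakComm→Band A ($679M); total welfare W = $2652M.
Meridian receives Band F at value $963M, so the others get W − 963 = $1689M.
Without Meridian: best allocation of the remaining 3 bidders over all 4 bands is Solara→Band C ($718M), TerraLink→Band F ($306M), PeakComm→Band A ($679M), total $1703M.
VCG payment = (others' best without Meridian) − (others' welfare with Meridian) = 1703 − 1689 = $14M.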